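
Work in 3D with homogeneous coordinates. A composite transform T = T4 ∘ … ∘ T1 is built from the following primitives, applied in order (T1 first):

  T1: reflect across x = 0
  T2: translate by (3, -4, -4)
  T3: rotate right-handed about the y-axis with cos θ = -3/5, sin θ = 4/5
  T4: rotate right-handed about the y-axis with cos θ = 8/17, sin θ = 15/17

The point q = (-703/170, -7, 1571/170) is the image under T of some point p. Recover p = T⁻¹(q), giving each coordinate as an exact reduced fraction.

T1 = [-1 0 0 0; 0 1 0 0; 0 0 1 0; 0 0 0 1]
T2·T1 = [-1 0 0 3; 0 1 0 -4; 0 0 1 -4; 0 0 0 1]
T3·…·T1 = [3/5 0 4/5 -5; 0 1 0 -4; 4/5 0 -3/5 0; 0 0 0 1]
T4·…·T1 = [84/85 0 -13/85 -40/17; 0 1 0 -4; -13/85 0 -84/85 75/17; 0 0 0 1]
det M = -1; M⁻¹ = [84/85 0 -13/85 3; 0 1 0 4; -13/85 0 -84/85 4; 0 0 0 1]
M⁻¹ · (-703/170, -7, 1571/170)ᵀ = (-5/2, -3, -9/2)ᵀ

p = (-5/2, -3, -9/2)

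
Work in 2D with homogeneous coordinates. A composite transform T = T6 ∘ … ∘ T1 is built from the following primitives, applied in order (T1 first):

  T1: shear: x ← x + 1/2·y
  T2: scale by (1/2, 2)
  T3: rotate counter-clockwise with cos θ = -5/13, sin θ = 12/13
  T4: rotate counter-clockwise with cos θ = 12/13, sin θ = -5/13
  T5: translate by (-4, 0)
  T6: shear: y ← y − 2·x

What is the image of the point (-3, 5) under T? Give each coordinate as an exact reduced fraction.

T(p) = (-14, 111/4)

T1 shear: x ← x + 1/2·y: (-3, 5) → (-1/2, 5)
T2 scale by (1/2, 2): (-1/2, 5) → (-1/4, 10)
T3 rotate counter-clockwise with cos θ = -5/13, sin θ = 12/13: (-1/4, 10) → (-475/52, -53/13)
T4 rotate counter-clockwise with cos θ = 12/13, sin θ = -5/13: (-475/52, -53/13) → (-10, -1/4)
T5 translate by (-4, 0): (-10, -1/4) → (-14, -1/4)
T6 shear: y ← y − 2·x: (-14, -1/4) → (-14, 111/4)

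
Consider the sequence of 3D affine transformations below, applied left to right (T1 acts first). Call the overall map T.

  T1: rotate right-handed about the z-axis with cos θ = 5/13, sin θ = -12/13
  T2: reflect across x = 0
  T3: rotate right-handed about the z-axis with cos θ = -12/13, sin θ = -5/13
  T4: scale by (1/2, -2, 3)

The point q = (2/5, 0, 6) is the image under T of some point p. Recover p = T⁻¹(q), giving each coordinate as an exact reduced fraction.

p = (0, 4/5, 2)

T1 = [5/13 12/13 0 0; -12/13 5/13 0 0; 0 0 1 0; 0 0 0 1]
T2·T1 = [-5/13 -12/13 0 0; -12/13 5/13 0 0; 0 0 1 0; 0 0 0 1]
T3·…·T1 = [0 1 0 0; 1 0 0 0; 0 0 1 0; 0 0 0 1]
T4·…·T1 = [0 1/2 0 0; -2 0 0 0; 0 0 3 0; 0 0 0 1]
det M = 3; M⁻¹ = [0 -1/2 0 0; 2 0 0 0; 0 0 1/3 0; 0 0 0 1]
M⁻¹ · (2/5, 0, 6)ᵀ = (0, 4/5, 2)ᵀ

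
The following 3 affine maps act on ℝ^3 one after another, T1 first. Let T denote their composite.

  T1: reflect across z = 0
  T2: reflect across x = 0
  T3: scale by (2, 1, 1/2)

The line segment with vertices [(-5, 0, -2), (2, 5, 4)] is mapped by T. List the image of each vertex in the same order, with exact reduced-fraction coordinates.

T1 reflect across z = 0: (-5, 0, -2) → (-5, 0, 2); (2, 5, 4) → (2, 5, -4)
T2 reflect across x = 0: (-5, 0, 2) → (5, 0, 2); (2, 5, -4) → (-2, 5, -4)
T3 scale by (2, 1, 1/2): (5, 0, 2) → (10, 0, 1); (-2, 5, -4) → (-4, 5, -2)

image vertices: (10, 0, 1), (-4, 5, -2)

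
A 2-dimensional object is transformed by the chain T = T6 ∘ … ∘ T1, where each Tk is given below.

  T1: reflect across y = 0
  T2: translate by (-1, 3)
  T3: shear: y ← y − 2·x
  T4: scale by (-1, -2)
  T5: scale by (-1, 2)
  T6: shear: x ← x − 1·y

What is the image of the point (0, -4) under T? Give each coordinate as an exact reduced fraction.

T(p) = (35, -36)

T1 reflect across y = 0: (0, -4) → (0, 4)
T2 translate by (-1, 3): (0, 4) → (-1, 7)
T3 shear: y ← y − 2·x: (-1, 7) → (-1, 9)
T4 scale by (-1, -2): (-1, 9) → (1, -18)
T5 scale by (-1, 2): (1, -18) → (-1, -36)
T6 shear: x ← x − 1·y: (-1, -36) → (35, -36)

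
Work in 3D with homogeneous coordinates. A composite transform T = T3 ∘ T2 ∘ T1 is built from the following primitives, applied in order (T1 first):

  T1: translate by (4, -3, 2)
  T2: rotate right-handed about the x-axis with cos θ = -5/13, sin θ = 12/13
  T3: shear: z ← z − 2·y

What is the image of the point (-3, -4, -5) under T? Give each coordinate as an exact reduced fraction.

T(p) = (1, 71/13, -211/13)

T1 translate by (4, -3, 2): (-3, -4, -5) → (1, -7, -3)
T2 rotate right-handed about the x-axis with cos θ = -5/13, sin θ = 12/13: (1, -7, -3) → (1, 71/13, -69/13)
T3 shear: z ← z − 2·y: (1, 71/13, -69/13) → (1, 71/13, -211/13)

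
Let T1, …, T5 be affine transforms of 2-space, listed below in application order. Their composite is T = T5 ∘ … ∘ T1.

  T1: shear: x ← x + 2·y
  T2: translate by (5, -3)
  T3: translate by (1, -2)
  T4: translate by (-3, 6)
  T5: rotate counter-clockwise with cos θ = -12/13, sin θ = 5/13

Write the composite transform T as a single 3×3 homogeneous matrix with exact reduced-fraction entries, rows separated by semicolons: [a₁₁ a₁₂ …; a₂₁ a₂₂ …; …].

T = [-12/13 -29/13 -41/13; 5/13 -2/13 3/13; 0 0 1]

T1 = [1 2 0; 0 1 0; 0 0 1]
T2·T1 = [1 2 5; 0 1 -3; 0 0 1]
T3·…·T1 = [1 2 6; 0 1 -5; 0 0 1]
T4·…·T1 = [1 2 3; 0 1 1; 0 0 1]
T5·…·T1 = [-12/13 -29/13 -41/13; 5/13 -2/13 3/13; 0 0 1]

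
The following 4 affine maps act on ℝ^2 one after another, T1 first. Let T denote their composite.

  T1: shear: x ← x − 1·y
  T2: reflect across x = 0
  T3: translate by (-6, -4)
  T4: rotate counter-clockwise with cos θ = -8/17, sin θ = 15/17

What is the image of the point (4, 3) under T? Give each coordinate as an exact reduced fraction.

T1 shear: x ← x − 1·y: (4, 3) → (1, 3)
T2 reflect across x = 0: (1, 3) → (-1, 3)
T3 translate by (-6, -4): (-1, 3) → (-7, -1)
T4 rotate counter-clockwise with cos θ = -8/17, sin θ = 15/17: (-7, -1) → (71/17, -97/17)

T(p) = (71/17, -97/17)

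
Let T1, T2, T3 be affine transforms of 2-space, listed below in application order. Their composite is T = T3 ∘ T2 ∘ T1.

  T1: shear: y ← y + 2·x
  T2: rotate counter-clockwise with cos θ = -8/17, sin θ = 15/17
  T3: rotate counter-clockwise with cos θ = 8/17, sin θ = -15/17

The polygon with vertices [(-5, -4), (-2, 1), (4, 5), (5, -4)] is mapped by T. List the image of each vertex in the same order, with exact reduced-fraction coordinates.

T1 shear: y ← y + 2·x: (-5, -4) → (-5, -14); (-2, 1) → (-2, -3); (4, 5) → (4, 13); (5, -4) → (5, 6)
T2 rotate counter-clockwise with cos θ = -8/17, sin θ = 15/17: (-5, -14) → (250/17, 37/17); (-2, -3) → (61/17, -6/17); (4, 13) → (-227/17, -44/17); (5, 6) → (-130/17, 27/17)
T3 rotate counter-clockwise with cos θ = 8/17, sin θ = -15/17: (250/17, 37/17) → (2555/289, -3454/289); (61/17, -6/17) → (398/289, -963/289); (-227/17, -44/17) → (-2476/289, 3053/289); (-130/17, 27/17) → (-635/289, 2166/289)

image vertices: (2555/289, -3454/289), (398/289, -963/289), (-2476/289, 3053/289), (-635/289, 2166/289)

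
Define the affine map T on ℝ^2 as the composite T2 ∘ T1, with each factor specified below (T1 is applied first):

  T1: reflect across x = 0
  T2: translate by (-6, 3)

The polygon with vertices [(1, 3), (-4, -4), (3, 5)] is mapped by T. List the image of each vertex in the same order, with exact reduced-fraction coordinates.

image vertices: (-7, 6), (-2, -1), (-9, 8)

T1 reflect across x = 0: (1, 3) → (-1, 3); (-4, -4) → (4, -4); (3, 5) → (-3, 5)
T2 translate by (-6, 3): (-1, 3) → (-7, 6); (4, -4) → (-2, -1); (-3, 5) → (-9, 8)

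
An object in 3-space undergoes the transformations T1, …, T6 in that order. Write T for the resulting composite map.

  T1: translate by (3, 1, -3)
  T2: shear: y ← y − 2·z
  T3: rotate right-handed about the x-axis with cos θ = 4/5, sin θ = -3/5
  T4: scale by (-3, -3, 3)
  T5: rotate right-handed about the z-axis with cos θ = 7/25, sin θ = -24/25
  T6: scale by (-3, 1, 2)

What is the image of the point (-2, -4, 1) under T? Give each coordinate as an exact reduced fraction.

T1 translate by (3, 1, -3): (-2, -4, 1) → (1, -3, -2)
T2 shear: y ← y − 2·z: (1, -3, -2) → (1, 1, -2)
T3 rotate right-handed about the x-axis with cos θ = 4/5, sin θ = -3/5: (1, 1, -2) → (1, -2/5, -11/5)
T4 scale by (-3, -3, 3): (1, -2/5, -11/5) → (-3, 6/5, -33/5)
T5 rotate right-handed about the z-axis with cos θ = 7/25, sin θ = -24/25: (-3, 6/5, -33/5) → (39/125, 402/125, -33/5)
T6 scale by (-3, 1, 2): (39/125, 402/125, -33/5) → (-117/125, 402/125, -66/5)

T(p) = (-117/125, 402/125, -66/5)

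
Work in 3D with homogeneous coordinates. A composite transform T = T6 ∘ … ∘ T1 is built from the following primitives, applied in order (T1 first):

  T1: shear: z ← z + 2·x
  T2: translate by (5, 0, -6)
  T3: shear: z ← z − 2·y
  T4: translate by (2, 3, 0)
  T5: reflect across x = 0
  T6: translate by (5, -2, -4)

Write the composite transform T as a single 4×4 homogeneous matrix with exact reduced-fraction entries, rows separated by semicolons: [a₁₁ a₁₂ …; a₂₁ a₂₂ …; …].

T = [-1 0 0 -2; 0 1 0 1; 2 -2 1 -10; 0 0 0 1]

T1 = [1 0 0 0; 0 1 0 0; 2 0 1 0; 0 0 0 1]
T2·T1 = [1 0 0 5; 0 1 0 0; 2 0 1 -6; 0 0 0 1]
T3·…·T1 = [1 0 0 5; 0 1 0 0; 2 -2 1 -6; 0 0 0 1]
T4·…·T1 = [1 0 0 7; 0 1 0 3; 2 -2 1 -6; 0 0 0 1]
T5·…·T1 = [-1 0 0 -7; 0 1 0 3; 2 -2 1 -6; 0 0 0 1]
T6·…·T1 = [-1 0 0 -2; 0 1 0 1; 2 -2 1 -10; 0 0 0 1]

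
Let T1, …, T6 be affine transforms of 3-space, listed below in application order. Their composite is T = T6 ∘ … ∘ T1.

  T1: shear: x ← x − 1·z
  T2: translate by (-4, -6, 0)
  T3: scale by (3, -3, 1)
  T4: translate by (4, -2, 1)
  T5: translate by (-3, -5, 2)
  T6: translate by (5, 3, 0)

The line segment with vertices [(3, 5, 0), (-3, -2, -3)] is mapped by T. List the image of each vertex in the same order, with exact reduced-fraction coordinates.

image vertices: (3, -1, 3), (-6, 20, 0)

T1 shear: x ← x − 1·z: (3, 5, 0) → (3, 5, 0); (-3, -2, -3) → (0, -2, -3)
T2 translate by (-4, -6, 0): (3, 5, 0) → (-1, -1, 0); (0, -2, -3) → (-4, -8, -3)
T3 scale by (3, -3, 1): (-1, -1, 0) → (-3, 3, 0); (-4, -8, -3) → (-12, 24, -3)
T4 translate by (4, -2, 1): (-3, 3, 0) → (1, 1, 1); (-12, 24, -3) → (-8, 22, -2)
T5 translate by (-3, -5, 2): (1, 1, 1) → (-2, -4, 3); (-8, 22, -2) → (-11, 17, 0)
T6 translate by (5, 3, 0): (-2, -4, 3) → (3, -1, 3); (-11, 17, 0) → (-6, 20, 0)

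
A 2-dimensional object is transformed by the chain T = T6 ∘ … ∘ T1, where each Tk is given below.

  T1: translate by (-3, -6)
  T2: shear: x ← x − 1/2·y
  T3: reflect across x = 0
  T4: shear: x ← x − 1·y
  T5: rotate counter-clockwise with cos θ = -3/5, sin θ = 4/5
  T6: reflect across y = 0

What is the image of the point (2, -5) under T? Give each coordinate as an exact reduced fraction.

T1 translate by (-3, -6): (2, -5) → (-1, -11)
T2 shear: x ← x − 1/2·y: (-1, -11) → (9/2, -11)
T3 reflect across x = 0: (9/2, -11) → (-9/2, -11)
T4 shear: x ← x − 1·y: (-9/2, -11) → (13/2, -11)
T5 rotate counter-clockwise with cos θ = -3/5, sin θ = 4/5: (13/2, -11) → (49/10, 59/5)
T6 reflect across y = 0: (49/10, 59/5) → (49/10, -59/5)

T(p) = (49/10, -59/5)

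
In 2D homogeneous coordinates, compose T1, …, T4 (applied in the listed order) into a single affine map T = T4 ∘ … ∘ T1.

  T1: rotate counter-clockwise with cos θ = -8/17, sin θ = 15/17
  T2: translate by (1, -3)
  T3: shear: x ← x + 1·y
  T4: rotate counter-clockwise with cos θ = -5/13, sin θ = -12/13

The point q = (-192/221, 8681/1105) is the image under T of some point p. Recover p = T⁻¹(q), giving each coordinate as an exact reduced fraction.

p = (6/5, 4)

T1 = [-8/17 -15/17 0; 15/17 -8/17 0; 0 0 1]
T2·T1 = [-8/17 -15/17 1; 15/17 -8/17 -3; 0 0 1]
T3·…·T1 = [7/17 -23/17 -2; 15/17 -8/17 -3; 0 0 1]
T4·…·T1 = [145/221 19/221 -2; -159/221 316/221 3; 0 0 1]
det M = 1; M⁻¹ = [316/221 -19/221 53/17; 159/221 145/221 -9/17; 0 0 1]
M⁻¹ · (-192/221, 8681/1105)ᵀ = (6/5, 4)ᵀ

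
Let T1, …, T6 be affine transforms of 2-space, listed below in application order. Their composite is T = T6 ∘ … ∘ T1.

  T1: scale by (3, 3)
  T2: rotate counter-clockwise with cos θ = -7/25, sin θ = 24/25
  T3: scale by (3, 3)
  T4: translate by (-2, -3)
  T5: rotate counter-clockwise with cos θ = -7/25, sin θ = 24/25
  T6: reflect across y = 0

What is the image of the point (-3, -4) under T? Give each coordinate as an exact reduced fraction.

T1 scale by (3, 3): (-3, -4) → (-9, -12)
T2 rotate counter-clockwise with cos θ = -7/25, sin θ = 24/25: (-9, -12) → (351/25, -132/25)
T3 scale by (3, 3): (351/25, -132/25) → (1053/25, -396/25)
T4 translate by (-2, -3): (1053/25, -396/25) → (1003/25, -471/25)
T5 rotate counter-clockwise with cos θ = -7/25, sin θ = 24/25: (1003/25, -471/25) → (4283/625, 27369/625)
T6 reflect across y = 0: (4283/625, 27369/625) → (4283/625, -27369/625)

T(p) = (4283/625, -27369/625)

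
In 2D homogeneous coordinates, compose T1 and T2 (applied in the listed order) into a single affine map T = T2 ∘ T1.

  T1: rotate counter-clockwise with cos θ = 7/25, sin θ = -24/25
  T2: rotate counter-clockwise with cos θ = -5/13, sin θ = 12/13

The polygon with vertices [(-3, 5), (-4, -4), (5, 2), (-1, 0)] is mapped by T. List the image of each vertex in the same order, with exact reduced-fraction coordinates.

image vertices: (-1779/325, 653/325), (-196/325, -1828/325), (857/325, 1526/325), (-253/325, -204/325)

T1 rotate counter-clockwise with cos θ = 7/25, sin θ = -24/25: (-3, 5) → (99/25, 107/25); (-4, -4) → (-124/25, 68/25); (5, 2) → (83/25, -106/25); (-1, 0) → (-7/25, 24/25)
T2 rotate counter-clockwise with cos θ = -5/13, sin θ = 12/13: (99/25, 107/25) → (-1779/325, 653/325); (-124/25, 68/25) → (-196/325, -1828/325); (83/25, -106/25) → (857/325, 1526/325); (-7/25, 24/25) → (-253/325, -204/325)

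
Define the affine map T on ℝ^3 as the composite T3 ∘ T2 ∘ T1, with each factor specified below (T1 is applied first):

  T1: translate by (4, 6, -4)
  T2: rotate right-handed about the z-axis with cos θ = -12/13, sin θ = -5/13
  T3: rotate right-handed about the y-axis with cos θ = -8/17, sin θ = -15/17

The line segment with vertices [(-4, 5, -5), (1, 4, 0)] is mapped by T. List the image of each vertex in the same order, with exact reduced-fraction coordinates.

T1 translate by (4, 6, -4): (-4, 5, -5) → (0, 11, -9); (1, 4, 0) → (5, 10, -4)
T2 rotate right-handed about the z-axis with cos θ = -12/13, sin θ = -5/13: (0, 11, -9) → (55/13, -132/13, -9); (5, 10, -4) → (-10/13, -145/13, -4)
T3 rotate right-handed about the y-axis with cos θ = -8/17, sin θ = -15/17: (55/13, -132/13, -9) → (1315/221, -132/13, 1761/221); (-10/13, -145/13, -4) → (860/221, -145/13, 266/221)

image vertices: (1315/221, -132/13, 1761/221), (860/221, -145/13, 266/221)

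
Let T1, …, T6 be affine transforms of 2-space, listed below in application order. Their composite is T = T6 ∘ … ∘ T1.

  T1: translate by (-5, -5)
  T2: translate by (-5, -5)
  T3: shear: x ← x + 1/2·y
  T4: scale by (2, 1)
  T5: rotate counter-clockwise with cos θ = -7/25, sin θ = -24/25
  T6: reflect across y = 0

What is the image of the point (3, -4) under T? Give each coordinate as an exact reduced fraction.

T(p) = (-28/5, -154/5)

T1 translate by (-5, -5): (3, -4) → (-2, -9)
T2 translate by (-5, -5): (-2, -9) → (-7, -14)
T3 shear: x ← x + 1/2·y: (-7, -14) → (-14, -14)
T4 scale by (2, 1): (-14, -14) → (-28, -14)
T5 rotate counter-clockwise with cos θ = -7/25, sin θ = -24/25: (-28, -14) → (-28/5, 154/5)
T6 reflect across y = 0: (-28/5, 154/5) → (-28/5, -154/5)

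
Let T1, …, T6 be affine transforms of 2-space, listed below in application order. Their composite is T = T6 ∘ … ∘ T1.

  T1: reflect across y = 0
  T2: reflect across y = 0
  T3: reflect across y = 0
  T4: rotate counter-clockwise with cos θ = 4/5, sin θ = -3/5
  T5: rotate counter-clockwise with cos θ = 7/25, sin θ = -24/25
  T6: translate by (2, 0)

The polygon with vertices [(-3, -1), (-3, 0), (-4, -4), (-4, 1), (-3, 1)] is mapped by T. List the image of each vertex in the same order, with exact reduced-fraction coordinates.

T1 reflect across y = 0: (-3, -1) → (-3, 1); (-3, 0) → (-3, 0); (-4, -4) → (-4, 4); (-4, 1) → (-4, -1); (-3, 1) → (-3, -1)
T2 reflect across y = 0: (-3, 1) → (-3, -1); (-3, 0) → (-3, 0); (-4, 4) → (-4, -4); (-4, -1) → (-4, 1); (-3, -1) → (-3, 1)
T3 reflect across y = 0: (-3, -1) → (-3, 1); (-3, 0) → (-3, 0); (-4, -4) → (-4, 4); (-4, 1) → (-4, -1); (-3, 1) → (-3, -1)
T4 rotate counter-clockwise with cos θ = 4/5, sin θ = -3/5: (-3, 1) → (-9/5, 13/5); (-3, 0) → (-12/5, 9/5); (-4, 4) → (-4/5, 28/5); (-4, -1) → (-19/5, 8/5); (-3, -1) → (-3, 1)
T5 rotate counter-clockwise with cos θ = 7/25, sin θ = -24/25: (-9/5, 13/5) → (249/125, 307/125); (-12/5, 9/5) → (132/125, 351/125); (-4/5, 28/5) → (644/125, 292/125); (-19/5, 8/5) → (59/125, 512/125); (-3, 1) → (3/25, 79/25)
T6 translate by (2, 0): (249/125, 307/125) → (499/125, 307/125); (132/125, 351/125) → (382/125, 351/125); (644/125, 292/125) → (894/125, 292/125); (59/125, 512/125) → (309/125, 512/125); (3/25, 79/25) → (53/25, 79/25)

image vertices: (499/125, 307/125), (382/125, 351/125), (894/125, 292/125), (309/125, 512/125), (53/25, 79/25)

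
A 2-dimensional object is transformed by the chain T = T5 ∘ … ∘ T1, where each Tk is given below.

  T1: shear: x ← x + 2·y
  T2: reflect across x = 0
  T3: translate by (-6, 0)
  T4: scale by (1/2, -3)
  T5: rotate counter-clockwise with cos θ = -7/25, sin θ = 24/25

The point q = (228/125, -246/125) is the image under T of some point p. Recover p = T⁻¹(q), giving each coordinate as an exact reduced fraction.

p = (-2, 2/5)

T1 = [1 2 0; 0 1 0; 0 0 1]
T2·T1 = [-1 -2 0; 0 1 0; 0 0 1]
T3·…·T1 = [-1 -2 -6; 0 1 0; 0 0 1]
T4·…·T1 = [-1/2 -1 -3; 0 -3 0; 0 0 1]
T5·…·T1 = [7/50 79/25 21/25; -12/25 -3/25 -72/25; 0 0 1]
det M = 3/2; M⁻¹ = [-2/25 -158/75 -6; 8/25 7/75 0; 0 0 1]
M⁻¹ · (228/125, -246/125)ᵀ = (-2, 2/5)ᵀ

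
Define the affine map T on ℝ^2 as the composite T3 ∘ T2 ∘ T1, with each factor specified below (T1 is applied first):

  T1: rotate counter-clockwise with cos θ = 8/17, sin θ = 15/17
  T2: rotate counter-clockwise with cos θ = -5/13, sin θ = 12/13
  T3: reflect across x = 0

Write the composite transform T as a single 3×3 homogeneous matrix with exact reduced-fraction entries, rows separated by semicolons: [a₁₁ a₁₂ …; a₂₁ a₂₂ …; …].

T1 = [8/17 -15/17 0; 15/17 8/17 0; 0 0 1]
T2·T1 = [-220/221 -21/221 0; 21/221 -220/221 0; 0 0 1]
T3·…·T1 = [220/221 21/221 0; 21/221 -220/221 0; 0 0 1]

T = [220/221 21/221 0; 21/221 -220/221 0; 0 0 1]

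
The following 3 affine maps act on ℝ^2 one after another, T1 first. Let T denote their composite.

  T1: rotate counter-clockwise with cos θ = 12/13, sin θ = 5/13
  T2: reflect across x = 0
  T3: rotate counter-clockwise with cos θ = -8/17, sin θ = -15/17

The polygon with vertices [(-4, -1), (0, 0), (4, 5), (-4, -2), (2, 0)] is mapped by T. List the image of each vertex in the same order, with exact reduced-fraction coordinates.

T1 rotate counter-clockwise with cos θ = 12/13, sin θ = 5/13: (-4, -1) → (-43/13, -32/13); (0, 0) → (0, 0); (4, 5) → (23/13, 80/13); (-4, -2) → (-38/13, -44/13); (2, 0) → (24/13, 10/13)
T2 reflect across x = 0: (-43/13, -32/13) → (43/13, -32/13); (0, 0) → (0, 0); (23/13, 80/13) → (-23/13, 80/13); (-38/13, -44/13) → (38/13, -44/13); (24/13, 10/13) → (-24/13, 10/13)
T3 rotate counter-clockwise with cos θ = -8/17, sin θ = -15/17: (43/13, -32/13) → (-824/221, -389/221); (0, 0) → (0, 0); (-23/13, 80/13) → (1384/221, -295/221); (38/13, -44/13) → (-964/221, -218/221); (-24/13, 10/13) → (342/221, 280/221)

image vertices: (-824/221, -389/221), (0, 0), (1384/221, -295/221), (-964/221, -218/221), (342/221, 280/221)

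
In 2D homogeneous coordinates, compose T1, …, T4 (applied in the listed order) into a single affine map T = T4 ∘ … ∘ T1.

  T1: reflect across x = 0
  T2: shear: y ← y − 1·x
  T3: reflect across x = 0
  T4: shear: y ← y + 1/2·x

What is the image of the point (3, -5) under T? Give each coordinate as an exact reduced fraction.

T(p) = (3, -1/2)

T1 reflect across x = 0: (3, -5) → (-3, -5)
T2 shear: y ← y − 1·x: (-3, -5) → (-3, -2)
T3 reflect across x = 0: (-3, -2) → (3, -2)
T4 shear: y ← y + 1/2·x: (3, -2) → (3, -1/2)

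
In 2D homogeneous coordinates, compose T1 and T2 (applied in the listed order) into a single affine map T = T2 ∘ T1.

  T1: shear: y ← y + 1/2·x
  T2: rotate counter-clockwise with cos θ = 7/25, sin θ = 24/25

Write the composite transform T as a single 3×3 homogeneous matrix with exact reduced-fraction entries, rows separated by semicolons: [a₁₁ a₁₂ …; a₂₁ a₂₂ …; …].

T = [-1/5 -24/25 0; 11/10 7/25 0; 0 0 1]

T1 = [1 0 0; 1/2 1 0; 0 0 1]
T2·T1 = [-1/5 -24/25 0; 11/10 7/25 0; 0 0 1]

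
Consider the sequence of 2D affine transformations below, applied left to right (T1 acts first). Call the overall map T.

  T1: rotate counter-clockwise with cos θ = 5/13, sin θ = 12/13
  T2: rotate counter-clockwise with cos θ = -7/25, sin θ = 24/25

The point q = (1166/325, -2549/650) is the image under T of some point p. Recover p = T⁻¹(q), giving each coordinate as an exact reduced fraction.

p = (-4, 7/2)

T1 = [5/13 -12/13 0; 12/13 5/13 0; 0 0 1]
T2·T1 = [-323/325 -36/325 0; 36/325 -323/325 0; 0 0 1]
det M = 1; M⁻¹ = [-323/325 36/325 0; -36/325 -323/325 0; 0 0 1]
M⁻¹ · (1166/325, -2549/650)ᵀ = (-4, 7/2)ᵀ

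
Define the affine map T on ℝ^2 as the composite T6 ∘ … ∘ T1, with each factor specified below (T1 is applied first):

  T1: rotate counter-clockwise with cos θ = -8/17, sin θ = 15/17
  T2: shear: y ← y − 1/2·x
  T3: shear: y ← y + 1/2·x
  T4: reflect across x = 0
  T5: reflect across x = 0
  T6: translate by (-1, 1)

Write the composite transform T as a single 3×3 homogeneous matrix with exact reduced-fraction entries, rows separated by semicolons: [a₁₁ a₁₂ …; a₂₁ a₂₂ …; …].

T1 = [-8/17 -15/17 0; 15/17 -8/17 0; 0 0 1]
T2·T1 = [-8/17 -15/17 0; 19/17 -1/34 0; 0 0 1]
T3·…·T1 = [-8/17 -15/17 0; 15/17 -8/17 0; 0 0 1]
T4·…·T1 = [8/17 15/17 0; 15/17 -8/17 0; 0 0 1]
T5·…·T1 = [-8/17 -15/17 0; 15/17 -8/17 0; 0 0 1]
T6·…·T1 = [-8/17 -15/17 -1; 15/17 -8/17 1; 0 0 1]

T = [-8/17 -15/17 -1; 15/17 -8/17 1; 0 0 1]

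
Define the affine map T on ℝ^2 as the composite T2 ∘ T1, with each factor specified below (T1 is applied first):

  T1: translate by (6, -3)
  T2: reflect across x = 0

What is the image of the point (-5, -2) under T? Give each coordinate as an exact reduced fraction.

T1 translate by (6, -3): (-5, -2) → (1, -5)
T2 reflect across x = 0: (1, -5) → (-1, -5)

T(p) = (-1, -5)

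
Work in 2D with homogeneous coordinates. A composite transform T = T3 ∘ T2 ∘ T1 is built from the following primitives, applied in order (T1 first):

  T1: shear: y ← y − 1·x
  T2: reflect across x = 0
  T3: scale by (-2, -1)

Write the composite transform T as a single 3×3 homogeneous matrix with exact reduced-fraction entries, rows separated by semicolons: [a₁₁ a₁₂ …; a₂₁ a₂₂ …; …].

T1 = [1 0 0; -1 1 0; 0 0 1]
T2·T1 = [-1 0 0; -1 1 0; 0 0 1]
T3·…·T1 = [2 0 0; 1 -1 0; 0 0 1]

T = [2 0 0; 1 -1 0; 0 0 1]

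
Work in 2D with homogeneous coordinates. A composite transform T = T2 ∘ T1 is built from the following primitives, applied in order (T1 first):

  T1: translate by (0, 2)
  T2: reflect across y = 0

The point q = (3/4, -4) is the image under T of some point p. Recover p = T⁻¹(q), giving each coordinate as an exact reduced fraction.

T1 = [1 0 0; 0 1 2; 0 0 1]
T2·T1 = [1 0 0; 0 -1 -2; 0 0 1]
det M = -1; M⁻¹ = [1 0 0; 0 -1 -2; 0 0 1]
M⁻¹ · (3/4, -4)ᵀ = (3/4, 2)ᵀ

p = (3/4, 2)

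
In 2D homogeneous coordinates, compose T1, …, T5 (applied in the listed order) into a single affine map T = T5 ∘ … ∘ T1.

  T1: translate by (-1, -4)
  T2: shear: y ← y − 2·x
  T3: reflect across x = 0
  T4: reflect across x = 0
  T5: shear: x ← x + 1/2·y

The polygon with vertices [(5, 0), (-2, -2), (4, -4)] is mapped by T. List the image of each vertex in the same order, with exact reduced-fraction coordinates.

image vertices: (-2, -12), (-3, 0), (-4, -14)

T1 translate by (-1, -4): (5, 0) → (4, -4); (-2, -2) → (-3, -6); (4, -4) → (3, -8)
T2 shear: y ← y − 2·x: (4, -4) → (4, -12); (-3, -6) → (-3, 0); (3, -8) → (3, -14)
T3 reflect across x = 0: (4, -12) → (-4, -12); (-3, 0) → (3, 0); (3, -14) → (-3, -14)
T4 reflect across x = 0: (-4, -12) → (4, -12); (3, 0) → (-3, 0); (-3, -14) → (3, -14)
T5 shear: x ← x + 1/2·y: (4, -12) → (-2, -12); (-3, 0) → (-3, 0); (3, -14) → (-4, -14)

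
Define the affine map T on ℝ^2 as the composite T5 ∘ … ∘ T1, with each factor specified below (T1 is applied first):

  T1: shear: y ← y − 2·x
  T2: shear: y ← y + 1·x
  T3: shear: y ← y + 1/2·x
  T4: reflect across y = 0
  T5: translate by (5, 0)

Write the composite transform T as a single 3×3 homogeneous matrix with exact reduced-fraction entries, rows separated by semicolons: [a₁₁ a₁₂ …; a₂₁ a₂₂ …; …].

T1 = [1 0 0; -2 1 0; 0 0 1]
T2·T1 = [1 0 0; -1 1 0; 0 0 1]
T3·…·T1 = [1 0 0; -1/2 1 0; 0 0 1]
T4·…·T1 = [1 0 0; 1/2 -1 0; 0 0 1]
T5·…·T1 = [1 0 5; 1/2 -1 0; 0 0 1]

T = [1 0 5; 1/2 -1 0; 0 0 1]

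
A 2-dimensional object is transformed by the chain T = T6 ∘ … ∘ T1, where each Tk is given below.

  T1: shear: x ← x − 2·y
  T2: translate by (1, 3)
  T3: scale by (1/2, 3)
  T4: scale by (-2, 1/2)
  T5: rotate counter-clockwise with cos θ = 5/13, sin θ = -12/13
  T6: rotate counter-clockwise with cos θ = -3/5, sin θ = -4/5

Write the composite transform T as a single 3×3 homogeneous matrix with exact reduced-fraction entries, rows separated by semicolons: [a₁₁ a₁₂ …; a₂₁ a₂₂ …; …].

T1 = [1 -2 0; 0 1 0; 0 0 1]
T2·T1 = [1 -2 1; 0 1 3; 0 0 1]
T3·…·T1 = [1/2 -1 1/2; 0 3 9; 0 0 1]
T4·…·T1 = [-1 2 -1; 0 3/2 9/2; 0 0 1]
T5·…·T1 = [-5/13 28/13 49/13; 12/13 -33/26 69/26; 0 0 1]
T6·…·T1 = [63/65 -30/13 -9/65; -16/65 -25/26 -599/130; 0 0 1]

T = [63/65 -30/13 -9/65; -16/65 -25/26 -599/130; 0 0 1]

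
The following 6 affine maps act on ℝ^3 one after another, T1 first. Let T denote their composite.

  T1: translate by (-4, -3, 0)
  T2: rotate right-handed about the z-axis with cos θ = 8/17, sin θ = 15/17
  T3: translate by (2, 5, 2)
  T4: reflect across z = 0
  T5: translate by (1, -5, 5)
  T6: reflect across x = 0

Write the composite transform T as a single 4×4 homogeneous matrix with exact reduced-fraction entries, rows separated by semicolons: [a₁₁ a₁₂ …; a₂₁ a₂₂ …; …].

T1 = [1 0 0 -4; 0 1 0 -3; 0 0 1 0; 0 0 0 1]
T2·T1 = [8/17 -15/17 0 13/17; 15/17 8/17 0 -84/17; 0 0 1 0; 0 0 0 1]
T3·…·T1 = [8/17 -15/17 0 47/17; 15/17 8/17 0 1/17; 0 0 1 2; 0 0 0 1]
T4·…·T1 = [8/17 -15/17 0 47/17; 15/17 8/17 0 1/17; 0 0 -1 -2; 0 0 0 1]
T5·…·T1 = [8/17 -15/17 0 64/17; 15/17 8/17 0 -84/17; 0 0 -1 3; 0 0 0 1]
T6·…·T1 = [-8/17 15/17 0 -64/17; 15/17 8/17 0 -84/17; 0 0 -1 3; 0 0 0 1]

T = [-8/17 15/17 0 -64/17; 15/17 8/17 0 -84/17; 0 0 -1 3; 0 0 0 1]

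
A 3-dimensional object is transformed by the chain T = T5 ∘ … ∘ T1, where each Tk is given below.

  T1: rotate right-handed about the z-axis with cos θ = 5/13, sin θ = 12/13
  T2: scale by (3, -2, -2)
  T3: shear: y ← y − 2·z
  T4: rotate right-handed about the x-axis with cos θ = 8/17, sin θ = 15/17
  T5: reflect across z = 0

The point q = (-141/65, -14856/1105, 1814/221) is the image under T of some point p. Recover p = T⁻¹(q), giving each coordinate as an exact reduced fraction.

T1 = [5/13 -12/13 0 0; 12/13 5/13 0 0; 0 0 1 0; 0 0 0 1]
T2·T1 = [15/13 -36/13 0 0; -24/13 -10/13 0 0; 0 0 -2 0; 0 0 0 1]
T3·…·T1 = [15/13 -36/13 0 0; -24/13 -10/13 4 0; 0 0 -2 0; 0 0 0 1]
T4·…·T1 = [15/13 -36/13 0 0; -192/221 -80/221 62/17 0; -360/221 -150/221 44/17 0; 0 0 0 1]
T5·…·T1 = [15/13 -36/13 0 0; -192/221 -80/221 62/17 0; 360/221 150/221 -44/17 0; 0 0 0 1]
det M = -12; M⁻¹ = [5/39 132/221 186/221 0; -4/13 55/221 155/442 0; 0 15/34 4/17 0; 0 0 0 1]
M⁻¹ · (-141/65, -14856/1105, 1814/221)ᵀ = (-7/5, 1/5, -4)ᵀ

p = (-7/5, 1/5, -4)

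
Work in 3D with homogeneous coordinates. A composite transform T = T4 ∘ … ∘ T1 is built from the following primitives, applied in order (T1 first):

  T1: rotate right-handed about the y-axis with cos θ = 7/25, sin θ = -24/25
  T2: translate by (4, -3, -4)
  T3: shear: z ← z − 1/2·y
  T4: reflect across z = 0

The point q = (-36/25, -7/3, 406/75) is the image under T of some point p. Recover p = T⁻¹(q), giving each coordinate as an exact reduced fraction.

T1 = [7/25 0 -24/25 0; 0 1 0 0; 24/25 0 7/25 0; 0 0 0 1]
T2·T1 = [7/25 0 -24/25 4; 0 1 0 -3; 24/25 0 7/25 -4; 0 0 0 1]
T3·…·T1 = [7/25 0 -24/25 4; 0 1 0 -3; 24/25 -1/2 7/25 -5/2; 0 0 0 1]
T4·…·T1 = [7/25 0 -24/25 4; 0 1 0 -3; -24/25 1/2 -7/25 5/2; 0 0 0 1]
det M = -1; M⁻¹ = [7/25 12/25 -24/25 68/25; 0 1 0 3; -24/25 7/50 -7/25 124/25; 0 0 0 1]
M⁻¹ · (-36/25, -7/3, 406/75)ᵀ = (-4, 2/3, 9/2)ᵀ

p = (-4, 2/3, 9/2)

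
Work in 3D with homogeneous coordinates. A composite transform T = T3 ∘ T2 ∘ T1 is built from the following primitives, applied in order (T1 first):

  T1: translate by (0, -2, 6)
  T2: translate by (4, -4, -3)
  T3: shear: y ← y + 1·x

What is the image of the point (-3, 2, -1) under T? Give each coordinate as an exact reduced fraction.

T(p) = (1, -3, 2)

T1 translate by (0, -2, 6): (-3, 2, -1) → (-3, 0, 5)
T2 translate by (4, -4, -3): (-3, 0, 5) → (1, -4, 2)
T3 shear: y ← y + 1·x: (1, -4, 2) → (1, -3, 2)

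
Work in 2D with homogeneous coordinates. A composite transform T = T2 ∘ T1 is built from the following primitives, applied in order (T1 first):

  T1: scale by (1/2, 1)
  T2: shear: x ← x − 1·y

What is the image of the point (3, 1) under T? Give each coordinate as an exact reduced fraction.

T1 scale by (1/2, 1): (3, 1) → (3/2, 1)
T2 shear: x ← x − 1·y: (3/2, 1) → (1/2, 1)

T(p) = (1/2, 1)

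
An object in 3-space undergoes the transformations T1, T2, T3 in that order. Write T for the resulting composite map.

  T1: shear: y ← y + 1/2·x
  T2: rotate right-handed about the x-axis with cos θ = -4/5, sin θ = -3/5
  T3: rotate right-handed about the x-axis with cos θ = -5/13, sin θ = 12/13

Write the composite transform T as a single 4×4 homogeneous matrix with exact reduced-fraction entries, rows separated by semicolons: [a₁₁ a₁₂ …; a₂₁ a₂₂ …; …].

T = [1 0 0 0; 28/65 56/65 33/65 0; -33/130 -33/65 56/65 0; 0 0 0 1]

T1 = [1 0 0 0; 1/2 1 0 0; 0 0 1 0; 0 0 0 1]
T2·T1 = [1 0 0 0; -2/5 -4/5 3/5 0; -3/10 -3/5 -4/5 0; 0 0 0 1]
T3·…·T1 = [1 0 0 0; 28/65 56/65 33/65 0; -33/130 -33/65 56/65 0; 0 0 0 1]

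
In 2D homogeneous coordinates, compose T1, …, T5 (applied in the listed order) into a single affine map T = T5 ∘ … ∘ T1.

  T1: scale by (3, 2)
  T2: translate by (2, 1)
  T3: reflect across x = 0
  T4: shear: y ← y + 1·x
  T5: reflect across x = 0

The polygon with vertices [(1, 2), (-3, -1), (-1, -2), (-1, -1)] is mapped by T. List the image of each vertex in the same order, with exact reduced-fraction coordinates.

image vertices: (5, 0), (-7, 6), (-1, -2), (-1, 0)

T1 scale by (3, 2): (1, 2) → (3, 4); (-3, -1) → (-9, -2); (-1, -2) → (-3, -4); (-1, -1) → (-3, -2)
T2 translate by (2, 1): (3, 4) → (5, 5); (-9, -2) → (-7, -1); (-3, -4) → (-1, -3); (-3, -2) → (-1, -1)
T3 reflect across x = 0: (5, 5) → (-5, 5); (-7, -1) → (7, -1); (-1, -3) → (1, -3); (-1, -1) → (1, -1)
T4 shear: y ← y + 1·x: (-5, 5) → (-5, 0); (7, -1) → (7, 6); (1, -3) → (1, -2); (1, -1) → (1, 0)
T5 reflect across x = 0: (-5, 0) → (5, 0); (7, 6) → (-7, 6); (1, -2) → (-1, -2); (1, 0) → (-1, 0)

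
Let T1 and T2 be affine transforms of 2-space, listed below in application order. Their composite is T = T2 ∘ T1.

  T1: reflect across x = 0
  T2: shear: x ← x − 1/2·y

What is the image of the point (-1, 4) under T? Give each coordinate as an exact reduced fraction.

T(p) = (-1, 4)

T1 reflect across x = 0: (-1, 4) → (1, 4)
T2 shear: x ← x − 1/2·y: (1, 4) → (-1, 4)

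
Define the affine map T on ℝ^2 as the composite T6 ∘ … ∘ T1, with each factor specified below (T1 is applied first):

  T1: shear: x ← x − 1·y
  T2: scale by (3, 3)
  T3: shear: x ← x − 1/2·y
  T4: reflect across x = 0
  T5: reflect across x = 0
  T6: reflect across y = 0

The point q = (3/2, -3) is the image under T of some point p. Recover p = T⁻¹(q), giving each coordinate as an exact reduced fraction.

p = (2, 1)

T1 = [1 -1 0; 0 1 0; 0 0 1]
T2·T1 = [3 -3 0; 0 3 0; 0 0 1]
T3·…·T1 = [3 -9/2 0; 0 3 0; 0 0 1]
T4·…·T1 = [-3 9/2 0; 0 3 0; 0 0 1]
T5·…·T1 = [3 -9/2 0; 0 3 0; 0 0 1]
T6·…·T1 = [3 -9/2 0; 0 -3 0; 0 0 1]
det M = -9; M⁻¹ = [1/3 -1/2 0; 0 -1/3 0; 0 0 1]
M⁻¹ · (3/2, -3)ᵀ = (2, 1)ᵀ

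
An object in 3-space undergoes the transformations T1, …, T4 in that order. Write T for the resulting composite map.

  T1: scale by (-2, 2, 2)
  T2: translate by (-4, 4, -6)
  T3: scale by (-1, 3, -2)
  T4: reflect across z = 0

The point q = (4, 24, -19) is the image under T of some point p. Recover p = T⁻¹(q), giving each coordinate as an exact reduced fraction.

T1 = [-2 0 0 0; 0 2 0 0; 0 0 2 0; 0 0 0 1]
T2·T1 = [-2 0 0 -4; 0 2 0 4; 0 0 2 -6; 0 0 0 1]
T3·…·T1 = [2 0 0 4; 0 6 0 12; 0 0 -4 12; 0 0 0 1]
T4·…·T1 = [2 0 0 4; 0 6 0 12; 0 0 4 -12; 0 0 0 1]
det M = 48; M⁻¹ = [1/2 0 0 -2; 0 1/6 0 -2; 0 0 1/4 3; 0 0 0 1]
M⁻¹ · (4, 24, -19)ᵀ = (0, 2, -7/4)ᵀ

p = (0, 2, -7/4)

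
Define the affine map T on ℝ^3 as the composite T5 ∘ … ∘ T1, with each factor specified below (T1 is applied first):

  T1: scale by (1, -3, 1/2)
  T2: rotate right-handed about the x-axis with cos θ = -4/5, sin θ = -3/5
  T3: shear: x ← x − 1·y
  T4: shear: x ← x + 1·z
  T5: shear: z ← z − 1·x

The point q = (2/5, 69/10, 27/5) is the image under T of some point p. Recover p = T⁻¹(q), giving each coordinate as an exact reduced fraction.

T1 = [1 0 0 0; 0 -3 0 0; 0 0 1/2 0; 0 0 0 1]
T2·T1 = [1 0 0 0; 0 12/5 3/10 0; 0 9/5 -2/5 0; 0 0 0 1]
T3·…·T1 = [1 -12/5 -3/10 0; 0 12/5 3/10 0; 0 9/5 -2/5 0; 0 0 0 1]
T4·…·T1 = [1 -3/5 -7/10 0; 0 12/5 3/10 0; 0 9/5 -2/5 0; 0 0 0 1]
T5·…·T1 = [1 -3/5 -7/10 0; 0 12/5 3/10 0; -1 12/5 3/10 0; 0 0 0 1]
det M = -3/2; M⁻¹ = [0 1 -1 0; 1/5 4/15 1/5 0; -8/5 6/5 -8/5 0; 0 0 0 1]
M⁻¹ · (2/5, 69/10, 27/5)ᵀ = (3/2, 3, -1)ᵀ

p = (3/2, 3, -1)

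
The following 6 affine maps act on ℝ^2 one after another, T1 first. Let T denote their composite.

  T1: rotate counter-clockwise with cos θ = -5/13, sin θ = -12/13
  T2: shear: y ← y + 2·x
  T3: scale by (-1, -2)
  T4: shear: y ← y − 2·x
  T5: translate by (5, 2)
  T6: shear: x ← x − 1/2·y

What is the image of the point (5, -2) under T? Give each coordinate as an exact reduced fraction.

T(p) = (2/13, 224/13)

T1 rotate counter-clockwise with cos θ = -5/13, sin θ = -12/13: (5, -2) → (-49/13, -50/13)
T2 shear: y ← y + 2·x: (-49/13, -50/13) → (-49/13, -148/13)
T3 scale by (-1, -2): (-49/13, -148/13) → (49/13, 296/13)
T4 shear: y ← y − 2·x: (49/13, 296/13) → (49/13, 198/13)
T5 translate by (5, 2): (49/13, 198/13) → (114/13, 224/13)
T6 shear: x ← x − 1/2·y: (114/13, 224/13) → (2/13, 224/13)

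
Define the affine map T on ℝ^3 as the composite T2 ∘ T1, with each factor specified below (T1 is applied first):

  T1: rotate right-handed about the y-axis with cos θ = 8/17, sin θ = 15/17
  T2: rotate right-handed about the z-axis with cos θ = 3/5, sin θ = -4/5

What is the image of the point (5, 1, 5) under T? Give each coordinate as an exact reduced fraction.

T(p) = (413/85, -409/85, -35/17)

T1 rotate right-handed about the y-axis with cos θ = 8/17, sin θ = 15/17: (5, 1, 5) → (115/17, 1, -35/17)
T2 rotate right-handed about the z-axis with cos θ = 3/5, sin θ = -4/5: (115/17, 1, -35/17) → (413/85, -409/85, -35/17)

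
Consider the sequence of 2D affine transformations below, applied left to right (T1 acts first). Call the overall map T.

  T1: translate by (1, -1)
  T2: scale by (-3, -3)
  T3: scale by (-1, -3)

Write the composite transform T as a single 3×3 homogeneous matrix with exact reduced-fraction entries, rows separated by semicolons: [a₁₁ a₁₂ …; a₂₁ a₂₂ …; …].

T1 = [1 0 1; 0 1 -1; 0 0 1]
T2·T1 = [-3 0 -3; 0 -3 3; 0 0 1]
T3·…·T1 = [3 0 3; 0 9 -9; 0 0 1]

T = [3 0 3; 0 9 -9; 0 0 1]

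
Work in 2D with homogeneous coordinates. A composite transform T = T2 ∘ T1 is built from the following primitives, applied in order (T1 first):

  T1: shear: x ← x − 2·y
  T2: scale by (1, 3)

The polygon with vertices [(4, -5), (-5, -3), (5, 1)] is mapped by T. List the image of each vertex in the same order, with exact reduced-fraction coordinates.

image vertices: (14, -15), (1, -9), (3, 3)

T1 shear: x ← x − 2·y: (4, -5) → (14, -5); (-5, -3) → (1, -3); (5, 1) → (3, 1)
T2 scale by (1, 3): (14, -5) → (14, -15); (1, -3) → (1, -9); (3, 1) → (3, 3)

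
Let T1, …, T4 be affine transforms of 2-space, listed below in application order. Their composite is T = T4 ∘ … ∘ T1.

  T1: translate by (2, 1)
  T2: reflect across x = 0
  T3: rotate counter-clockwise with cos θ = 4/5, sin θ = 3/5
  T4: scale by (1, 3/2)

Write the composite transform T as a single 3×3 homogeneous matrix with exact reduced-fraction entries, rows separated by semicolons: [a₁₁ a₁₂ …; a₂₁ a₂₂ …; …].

T1 = [1 0 2; 0 1 1; 0 0 1]
T2·T1 = [-1 0 -2; 0 1 1; 0 0 1]
T3·…·T1 = [-4/5 -3/5 -11/5; -3/5 4/5 -2/5; 0 0 1]
T4·…·T1 = [-4/5 -3/5 -11/5; -9/10 6/5 -3/5; 0 0 1]

T = [-4/5 -3/5 -11/5; -9/10 6/5 -3/5; 0 0 1]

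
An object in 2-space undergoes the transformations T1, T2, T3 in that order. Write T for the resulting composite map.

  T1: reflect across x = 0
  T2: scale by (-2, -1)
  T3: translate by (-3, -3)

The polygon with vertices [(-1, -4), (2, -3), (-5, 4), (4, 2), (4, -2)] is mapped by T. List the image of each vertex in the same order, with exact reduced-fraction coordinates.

T1 reflect across x = 0: (-1, -4) → (1, -4); (2, -3) → (-2, -3); (-5, 4) → (5, 4); (4, 2) → (-4, 2); (4, -2) → (-4, -2)
T2 scale by (-2, -1): (1, -4) → (-2, 4); (-2, -3) → (4, 3); (5, 4) → (-10, -4); (-4, 2) → (8, -2); (-4, -2) → (8, 2)
T3 translate by (-3, -3): (-2, 4) → (-5, 1); (4, 3) → (1, 0); (-10, -4) → (-13, -7); (8, -2) → (5, -5); (8, 2) → (5, -1)

image vertices: (-5, 1), (1, 0), (-13, -7), (5, -5), (5, -1)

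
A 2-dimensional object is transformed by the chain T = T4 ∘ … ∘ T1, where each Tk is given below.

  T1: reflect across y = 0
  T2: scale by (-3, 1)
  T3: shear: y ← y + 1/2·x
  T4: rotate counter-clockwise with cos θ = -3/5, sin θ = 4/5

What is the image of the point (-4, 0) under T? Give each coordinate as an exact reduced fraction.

T(p) = (-12, 6)

T1 reflect across y = 0: (-4, 0) → (-4, 0)
T2 scale by (-3, 1): (-4, 0) → (12, 0)
T3 shear: y ← y + 1/2·x: (12, 0) → (12, 6)
T4 rotate counter-clockwise with cos θ = -3/5, sin θ = 4/5: (12, 6) → (-12, 6)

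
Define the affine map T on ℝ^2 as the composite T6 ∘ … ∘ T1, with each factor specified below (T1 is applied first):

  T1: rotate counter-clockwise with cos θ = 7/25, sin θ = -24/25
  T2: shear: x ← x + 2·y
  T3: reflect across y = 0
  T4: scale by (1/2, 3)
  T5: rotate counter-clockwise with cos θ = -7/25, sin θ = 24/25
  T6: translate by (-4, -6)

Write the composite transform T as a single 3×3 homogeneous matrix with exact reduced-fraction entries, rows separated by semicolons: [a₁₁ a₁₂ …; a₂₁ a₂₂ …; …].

T1 = [7/25 24/25 0; -24/25 7/25 0; 0 0 1]
T2·T1 = [-41/25 38/25 0; -24/25 7/25 0; 0 0 1]
T3·…·T1 = [-41/25 38/25 0; 24/25 -7/25 0; 0 0 1]
T4·…·T1 = [-41/50 19/25 0; 72/25 -21/25 0; 0 0 1]
T5·…·T1 = [-3169/1250 371/625 0; -996/625 603/625 0; 0 0 1]
T6·…·T1 = [-3169/1250 371/625 -4; -996/625 603/625 -6; 0 0 1]

T = [-3169/1250 371/625 -4; -996/625 603/625 -6; 0 0 1]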